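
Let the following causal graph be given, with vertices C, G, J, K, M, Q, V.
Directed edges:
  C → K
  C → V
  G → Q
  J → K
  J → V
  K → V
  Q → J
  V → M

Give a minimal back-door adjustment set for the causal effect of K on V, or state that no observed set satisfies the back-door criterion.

desc(K)\{K}={M,V}; candidates ⊆ {C,G,J,Q}.
size 0: {}; under {} K still reaches {C,G,J,M,Q,V} ∋ V.
size 1: {C}, {G}, {J} …(+1); under {C} K still reaches {G,J,M,Q,V} ∋ V.
{C,J}: K⊥V given {C,J} in G with K→· removed — back-door holds.

K→V: minimal back-door set {C, J}.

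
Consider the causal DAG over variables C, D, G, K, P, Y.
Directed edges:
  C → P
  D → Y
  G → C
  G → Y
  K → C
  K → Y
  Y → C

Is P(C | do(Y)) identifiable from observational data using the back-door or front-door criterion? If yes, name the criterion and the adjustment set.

P(C|do(Y)): backdoor, adjust for {G, K}.

desc(Y)\{Y}={C,P}; candidates ⊆ {D,G,K}.
size 0: {}; under {} Y still reaches {C,D,G,K,P} ∋ C.
size 1: {D}, {G}, {K}; under {D} Y still reaches {C,G,K,P} ∋ C.
{G,K}: Y⊥C given {G,K} in G with Y→· removed — back-door holds.
P(C|do(Y)) = Σ_{G,K} P(C|Y,G,K)·P(G,K).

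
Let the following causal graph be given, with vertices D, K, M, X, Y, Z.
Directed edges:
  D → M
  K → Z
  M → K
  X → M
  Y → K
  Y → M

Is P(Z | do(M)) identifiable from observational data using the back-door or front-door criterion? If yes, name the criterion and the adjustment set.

P(Z|do(M)): backdoor, adjust for {Y}.

desc(M)\{M}={K,Z}; candidates ⊆ {D,X,Y}.
size 0: {}; under {} M still reaches {D,K,X,Y,Z} ∋ Z.
{Y}: M⊥Z given {Y} in G with M→· removed — back-door holds.
P(Z|do(M)) = Σ_{Y} P(Z|M,Y)·P(Y).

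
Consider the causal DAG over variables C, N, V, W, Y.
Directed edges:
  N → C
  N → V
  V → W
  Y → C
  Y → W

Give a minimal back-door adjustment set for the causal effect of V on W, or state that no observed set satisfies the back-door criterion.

V→W: minimal back-door set ∅.

desc(V)\{V}={W}; candidates ⊆ {C,N,Y}.
∅: V⊥W given ∅ in G with V→· removed — back-door holds.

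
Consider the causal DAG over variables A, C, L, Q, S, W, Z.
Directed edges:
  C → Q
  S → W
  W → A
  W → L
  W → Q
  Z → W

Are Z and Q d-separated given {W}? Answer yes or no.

Bayes-Ball from Z | {W} reaches {S}.
Q ∉ reach(Z|{W}) ⇒ Z ⊥ Q | {W}.

Yes — Z ⊥ Q | {W}.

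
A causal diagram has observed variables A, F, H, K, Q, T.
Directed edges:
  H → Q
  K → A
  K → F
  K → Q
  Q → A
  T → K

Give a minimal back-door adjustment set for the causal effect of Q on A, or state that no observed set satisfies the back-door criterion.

desc(Q)\{Q}={A}; candidates ⊆ {F,H,K,T}.
size 0: {}; under {} Q still reaches {A,F,H,K,T} ∋ A.
{K}: Q⊥A given {K} in G with Q→· removed — back-door holds.

Q→A: minimal back-door set {K}.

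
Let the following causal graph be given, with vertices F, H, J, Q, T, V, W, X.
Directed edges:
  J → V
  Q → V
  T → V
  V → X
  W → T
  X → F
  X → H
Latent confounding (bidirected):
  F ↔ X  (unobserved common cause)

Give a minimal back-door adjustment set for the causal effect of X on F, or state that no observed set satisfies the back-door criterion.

X→F: no observed back-door set.

desc(X)\{X}={F,H}; candidates ⊆ {J,Q,T,V,W}.
X↔F: latent back-door arc(s) into X.
size 0: {}; under {} X still reaches {F,J,Q,T,V,W} ∋ F.
size 1: {J}, {Q}, {T} …(+2); under {J} X still reaches {F,Q,T,V,W} ∋ F.
size 2: {J,Q}, {J,T}, {J,V} …(+7); under {J,Q} X still reaches {F,T,V,W} ∋ F.
X↔F cannot be blocked by any observed set — no back-door set.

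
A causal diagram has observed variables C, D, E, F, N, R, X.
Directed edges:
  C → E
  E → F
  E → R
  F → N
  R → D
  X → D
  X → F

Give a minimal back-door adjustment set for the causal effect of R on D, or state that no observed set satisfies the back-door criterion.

R→D: minimal back-door set ∅.

desc(R)\{R}={D}; candidates ⊆ {C,E,F,N,X}.
∅: R⊥D given ∅ in G with R→· removed — back-door holds.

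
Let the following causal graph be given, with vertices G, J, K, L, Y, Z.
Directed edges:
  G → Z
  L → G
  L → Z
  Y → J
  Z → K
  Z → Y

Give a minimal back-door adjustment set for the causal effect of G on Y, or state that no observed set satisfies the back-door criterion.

G→Y: minimal back-door set {L}.

desc(G)\{G}={J,K,Y,Z}; candidates ⊆ {L}.
size 0: {}; under {} G still reaches {J,K,L,Y,Z} ∋ Y.
{L}: G⊥Y given {L} in G with G→· removed — back-door holds.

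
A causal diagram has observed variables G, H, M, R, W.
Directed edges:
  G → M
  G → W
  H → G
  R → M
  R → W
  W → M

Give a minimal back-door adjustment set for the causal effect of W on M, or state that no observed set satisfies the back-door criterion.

W→M: minimal back-door set {G, R}.

desc(W)\{W}={M}; candidates ⊆ {G,H,R}.
size 0: {}; under {} W still reaches {G,H,M,R} ∋ M.
size 1: {G}, {H}, {R}; under {G} W still reaches {M,R} ∋ M.
{G,R}: W⊥M given {G,R} in G with W→· removed — back-door holds.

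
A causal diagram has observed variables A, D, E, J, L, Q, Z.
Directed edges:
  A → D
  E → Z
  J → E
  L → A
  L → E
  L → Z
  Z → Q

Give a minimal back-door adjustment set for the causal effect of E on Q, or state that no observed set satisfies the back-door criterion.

E→Q: minimal back-door set {L}.

desc(E)\{E}={Q,Z}; candidates ⊆ {A,D,J,L}.
size 0: {}; under {} E still reaches {A,D,J,L,Q,Z} ∋ Q.
{L}: E⊥Q given {L} in G with E→· removed — back-door holds.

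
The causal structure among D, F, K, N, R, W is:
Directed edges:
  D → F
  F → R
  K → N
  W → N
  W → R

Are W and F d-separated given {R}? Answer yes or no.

No — W and F are d-connected given {R}.

Bayes-Ball from W | {R} reaches {D,F,N}.
F ∈ reach(W|{R}) ⇒ W ⊥̸ F | {R}.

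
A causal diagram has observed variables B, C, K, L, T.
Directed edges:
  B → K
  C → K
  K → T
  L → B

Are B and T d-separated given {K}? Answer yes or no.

Bayes-Ball from B | {K} reaches {C,L}.
T ∉ reach(B|{K}) ⇒ B ⊥ T | {K}.

Yes — B ⊥ T | {K}.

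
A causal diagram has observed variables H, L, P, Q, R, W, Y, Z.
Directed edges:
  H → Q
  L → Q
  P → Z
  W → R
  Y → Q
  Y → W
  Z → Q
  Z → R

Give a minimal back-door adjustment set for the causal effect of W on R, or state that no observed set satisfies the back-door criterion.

W→R: minimal back-door set ∅.

desc(W)\{W}={R}; candidates ⊆ {H,L,P,Q,Y,Z}.
∅: W⊥R given ∅ in G with W→· removed — back-door holds.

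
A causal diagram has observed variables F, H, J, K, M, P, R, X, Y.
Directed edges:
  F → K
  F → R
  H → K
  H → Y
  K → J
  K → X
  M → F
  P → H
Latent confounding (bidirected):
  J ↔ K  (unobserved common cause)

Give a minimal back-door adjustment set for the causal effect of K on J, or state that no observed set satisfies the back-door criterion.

K→J: no observed back-door set.

desc(K)\{K}={J,X}; candidates ⊆ {F,H,M,P,R,Y}.
K↔J: latent back-door arc(s) into K.
size 0: {}; under {} K still reaches {F,H,J,M,P,R,Y} ∋ J.
size 1: {F}, {H}, {M} …(+3); under {F} K still reaches {H,J,P,Y} ∋ J.
size 2: {F,H}, {F,M}, {F,P} …(+12); under {F,H} K still reaches {J} ∋ J.
K↔J cannot be blocked by any observed set — no back-door set.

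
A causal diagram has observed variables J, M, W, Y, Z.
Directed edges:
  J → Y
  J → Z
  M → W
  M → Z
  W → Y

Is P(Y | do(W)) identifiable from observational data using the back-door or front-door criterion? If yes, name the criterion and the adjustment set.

P(Y|do(W)): backdoor, adjust for ∅.

desc(W)\{W}={Y}; candidates ⊆ {J,M,Z}.
∅: W⊥Y given ∅ in G with W→· removed — back-door holds.
P(Y|do(W)) = P(Y|W) — no adjustment needed.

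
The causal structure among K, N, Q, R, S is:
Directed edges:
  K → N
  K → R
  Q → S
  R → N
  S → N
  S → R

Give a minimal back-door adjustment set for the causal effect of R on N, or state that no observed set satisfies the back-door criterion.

R→N: minimal back-door set {K, S}.

desc(R)\{R}={N}; candidates ⊆ {K,Q,S}.
size 0: {}; under {} R still reaches {K,N,Q,S} ∋ N.
size 1: {K}, {Q}, {S}; under {K} R still reaches {N,Q,S} ∋ N.
{K,S}: R⊥N given {K,S} in G with R→· removed — back-door holds.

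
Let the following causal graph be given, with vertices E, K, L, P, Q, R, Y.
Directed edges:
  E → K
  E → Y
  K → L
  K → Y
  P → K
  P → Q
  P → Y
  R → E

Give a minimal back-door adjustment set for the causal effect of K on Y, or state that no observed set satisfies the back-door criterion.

K→Y: minimal back-door set {E, P}.

desc(K)\{K}={L,Y}; candidates ⊆ {E,P,Q,R}.
size 0: {}; under {} K still reaches {E,P,Q,R,Y} ∋ Y.
size 1: {E}, {P}, {Q} …(+1); under {E} K still reaches {P,Q,Y} ∋ Y.
{E,P}: K⊥Y given {E,P} in G with K→· removed — back-door holds.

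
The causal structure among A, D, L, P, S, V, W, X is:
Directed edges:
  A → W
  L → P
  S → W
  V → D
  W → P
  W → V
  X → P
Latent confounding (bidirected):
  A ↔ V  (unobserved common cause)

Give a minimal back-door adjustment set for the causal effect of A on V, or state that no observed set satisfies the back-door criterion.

A→V: no observed back-door set.

desc(A)\{A}={D,P,V,W}; candidates ⊆ {L,S,X}.
A↔V: latent back-door arc(s) into A.
size 0: {}; under {} A still reaches {D,V} ∋ V.
size 1: {L}, {S}, {X}; under {L} A still reaches {D,V} ∋ V.
size 2: {L,S}, {L,X}, {S,X}; under {L,S} A still reaches {D,V} ∋ V.
A↔V cannot be blocked by any observed set — no back-door set.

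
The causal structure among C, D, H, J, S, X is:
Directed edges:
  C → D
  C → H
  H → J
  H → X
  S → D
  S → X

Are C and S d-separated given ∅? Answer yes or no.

Bayes-Ball from C | ∅ reaches {D,H,J,X}.
S ∉ reach(C|∅) ⇒ C ⊥ S | ∅.

Yes — C ⊥ S | ∅.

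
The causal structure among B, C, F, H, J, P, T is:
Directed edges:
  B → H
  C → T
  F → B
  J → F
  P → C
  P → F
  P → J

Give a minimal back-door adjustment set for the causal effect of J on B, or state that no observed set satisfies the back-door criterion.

desc(J)\{J}={B,F,H}; candidates ⊆ {C,P,T}.
size 0: {}; under {} J still reaches {B,C,F,H,P,T} ∋ B.
{P}: J⊥B given {P} in G with J→· removed — back-door holds.

J→B: minimal back-door set {P}.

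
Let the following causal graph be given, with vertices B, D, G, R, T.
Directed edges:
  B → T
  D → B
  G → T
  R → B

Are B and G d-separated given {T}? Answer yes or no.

Bayes-Ball from B | {T} reaches {D,G,R}.
G ∈ reach(B|{T}) ⇒ B ⊥̸ G | {T}.

No — B and G are d-connected given {T}.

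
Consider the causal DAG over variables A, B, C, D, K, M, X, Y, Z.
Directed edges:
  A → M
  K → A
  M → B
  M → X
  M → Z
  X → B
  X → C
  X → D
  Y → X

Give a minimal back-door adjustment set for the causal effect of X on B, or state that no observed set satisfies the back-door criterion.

X→B: minimal back-door set {M}.

desc(X)\{X}={B,C,D}; candidates ⊆ {A,K,M,Y,Z}.
size 0: {}; under {} X still reaches {A,B,K,M,Y,Z} ∋ B.
{M}: X⊥B given {M} in G with X→· removed — back-door holds.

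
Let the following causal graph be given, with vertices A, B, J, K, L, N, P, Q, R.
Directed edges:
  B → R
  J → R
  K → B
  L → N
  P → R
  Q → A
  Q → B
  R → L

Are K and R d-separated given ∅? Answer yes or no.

No — K and R are d-connected given ∅.

Bayes-Ball from K | ∅ reaches {B,L,N,R}.
R ∈ reach(K|∅) ⇒ K ⊥̸ R | ∅.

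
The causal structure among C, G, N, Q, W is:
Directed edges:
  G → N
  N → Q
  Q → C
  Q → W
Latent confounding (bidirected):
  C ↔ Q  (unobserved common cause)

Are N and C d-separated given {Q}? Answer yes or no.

Bayes-Ball from N | {Q} reaches {C,G}.
C ∈ reach(N|{Q}) ⇒ N ⊥̸ C | {Q}.

No — N and C are d-connected given {Q}.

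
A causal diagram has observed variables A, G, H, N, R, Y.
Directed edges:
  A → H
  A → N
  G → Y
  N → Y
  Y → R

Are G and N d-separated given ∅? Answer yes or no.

Bayes-Ball from G | ∅ reaches {R,Y}.
N ∉ reach(G|∅) ⇒ G ⊥ N | ∅.

Yes — G ⊥ N | ∅.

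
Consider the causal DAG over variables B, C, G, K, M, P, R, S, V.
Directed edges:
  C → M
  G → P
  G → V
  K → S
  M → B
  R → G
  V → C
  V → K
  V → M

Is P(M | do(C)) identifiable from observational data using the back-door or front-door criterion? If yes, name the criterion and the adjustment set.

P(M|do(C)): backdoor, adjust for {V}.

desc(C)\{C}={B,M}; candidates ⊆ {G,K,P,R,S,V}.
size 0: {}; under {} C still reaches {B,G,K,M,P,R,S,V} ∋ M.
{V}: C⊥M given {V} in G with C→· removed — back-door holds.
P(M|do(C)) = Σ_{V} P(M|C,V)·P(V).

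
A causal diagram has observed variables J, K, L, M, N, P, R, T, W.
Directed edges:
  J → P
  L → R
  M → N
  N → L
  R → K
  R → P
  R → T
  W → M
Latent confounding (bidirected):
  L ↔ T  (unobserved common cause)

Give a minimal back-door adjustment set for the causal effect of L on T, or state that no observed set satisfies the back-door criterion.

desc(L)\{L}={K,P,R,T}; candidates ⊆ {J,M,N,W}.
L↔T: latent back-door arc(s) into L.
size 0: {}; under {} L still reaches {M,N,T,W} ∋ T.
size 1: {J}, {M}, {N} …(+1); under {J} L still reaches {M,N,T,W} ∋ T.
size 2: {J,M}, {J,N}, {J,W} …(+3); under {J,M} L still reaches {N,T} ∋ T.
L↔T cannot be blocked by any observed set — no back-door set.

L→T: no observed back-door set.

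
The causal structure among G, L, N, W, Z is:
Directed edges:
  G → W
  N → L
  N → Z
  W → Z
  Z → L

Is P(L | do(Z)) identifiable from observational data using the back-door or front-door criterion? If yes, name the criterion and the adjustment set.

desc(Z)\{Z}={L}; candidates ⊆ {G,N,W}.
size 0: {}; under {} Z still reaches {G,L,N,W} ∋ L.
{N}: Z⊥L given {N} in G with Z→· removed — back-door holds.
P(L|do(Z)) = Σ_{N} P(L|Z,N)·P(N).

P(L|do(Z)): backdoor, adjust for {N}.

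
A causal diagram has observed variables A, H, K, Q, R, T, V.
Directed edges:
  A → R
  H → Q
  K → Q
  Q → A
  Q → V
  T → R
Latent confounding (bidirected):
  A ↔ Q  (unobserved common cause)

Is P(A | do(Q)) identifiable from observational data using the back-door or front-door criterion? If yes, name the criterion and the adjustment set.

desc(Q)\{Q}={A,R,V}; candidates ⊆ {H,K,T}.
Q↔A: latent back-door arc(s) into Q.
size 0: {}; under {} Q still reaches {A,H,K,R} ∋ A.
size 1: {H}, {K}, {T}; under {H} Q still reaches {A,K,R} ∋ A.
size 2: {H,K}, {H,T}, {K,T}; under {H,K} Q still reaches {A,R} ∋ A.
Q↔A cannot be blocked by any observed set — no back-door set.
No mediator lies on a directed Q→…→A path.
Neither criterion identifies P(A|do(Q)) in this graph.

P(A|do(Q)): not identifiable (no BD/FD set).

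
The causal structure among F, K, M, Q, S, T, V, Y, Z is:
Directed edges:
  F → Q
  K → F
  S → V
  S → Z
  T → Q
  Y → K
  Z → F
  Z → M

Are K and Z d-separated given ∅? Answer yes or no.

Bayes-Ball from K | ∅ reaches {F,Q,Y}.
Z ∉ reach(K|∅) ⇒ K ⊥ Z | ∅.

Yes — K ⊥ Z | ∅.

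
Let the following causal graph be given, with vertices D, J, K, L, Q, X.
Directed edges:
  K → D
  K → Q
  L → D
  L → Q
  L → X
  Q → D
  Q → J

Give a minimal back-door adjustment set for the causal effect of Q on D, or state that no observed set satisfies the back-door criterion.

desc(Q)\{Q}={D,J}; candidates ⊆ {K,L,X}.
size 0: {}; under {} Q still reaches {D,K,L,X} ∋ D.
size 1: {K}, {L}, {X}; under {K} Q still reaches {D,L,X} ∋ D.
{K,L}: Q⊥D given {K,L} in G with Q→· removed — back-door holds.

Q→D: minimal back-door set {K, L}.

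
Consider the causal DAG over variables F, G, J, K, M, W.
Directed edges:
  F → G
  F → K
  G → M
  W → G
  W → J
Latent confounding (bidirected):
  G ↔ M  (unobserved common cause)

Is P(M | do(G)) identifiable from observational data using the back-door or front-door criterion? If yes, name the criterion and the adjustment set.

desc(G)\{G}={M}; candidates ⊆ {F,J,K,W}.
G↔M: latent back-door arc(s) into G.
size 0: {}; under {} G still reaches {F,J,K,M,W} ∋ M.
size 1: {F}, {J}, {K} …(+1); under {F} G still reaches {J,M,W} ∋ M.
size 2: {F,J}, {F,K}, {F,W} …(+3); under {F,J} G still reaches {M,W} ∋ M.
G↔M cannot be blocked by any observed set — no back-door set.
No mediator lies on a directed G→…→M path.
Neither criterion identifies P(M|do(G)) in this graph.

P(M|do(G)): not identifiable (no BD/FD set).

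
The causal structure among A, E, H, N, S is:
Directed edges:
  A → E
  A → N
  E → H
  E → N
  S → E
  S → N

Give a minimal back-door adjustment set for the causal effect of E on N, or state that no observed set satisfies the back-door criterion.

desc(E)\{E}={H,N}; candidates ⊆ {A,S}.
size 0: {}; under {} E still reaches {A,N,S} ∋ N.
size 1: {A}, {S}; under {A} E still reaches {N,S} ∋ N.
{A,S}: E⊥N given {A,S} in G with E→· removed — back-door holds.

E→N: minimal back-door set {A, S}.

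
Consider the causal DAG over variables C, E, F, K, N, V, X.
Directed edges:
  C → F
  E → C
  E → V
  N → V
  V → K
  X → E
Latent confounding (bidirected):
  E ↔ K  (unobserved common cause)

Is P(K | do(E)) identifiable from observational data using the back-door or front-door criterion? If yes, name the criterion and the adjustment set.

desc(E)\{E}={C,F,K,V}; candidates ⊆ {N,X}.
E↔K: latent back-door arc(s) into E.
size 0: {}; under {} E still reaches {K,X} ∋ K.
size 1: {N}, {X}; under {N} E still reaches {K,X} ∋ K.
size 2: {N,X}; under {N,X} E still reaches {K} ∋ K.
E↔K cannot be blocked by any observed set — no back-door set.
{V}: (i) intercepts every directed E→K path; (ii) no back-door E→{V}; (iii) {E} blocks every back-door {V}→K. Front-door holds.
P(K|do(E)) = Σ_{V} P(V|E) Σ_{E'} P(K|V,E')P(E').

P(K|do(E)): frontdoor, adjust for {V}.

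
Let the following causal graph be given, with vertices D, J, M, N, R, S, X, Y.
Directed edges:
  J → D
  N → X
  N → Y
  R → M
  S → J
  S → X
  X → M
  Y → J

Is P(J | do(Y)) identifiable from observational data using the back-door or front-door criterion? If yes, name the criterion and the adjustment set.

P(J|do(Y)): backdoor, adjust for ∅.

desc(Y)\{Y}={D,J}; candidates ⊆ {M,N,R,S,X}.
∅: Y⊥J given ∅ in G with Y→· removed — back-door holds.
P(J|do(Y)) = P(J|Y) — no adjustment needed.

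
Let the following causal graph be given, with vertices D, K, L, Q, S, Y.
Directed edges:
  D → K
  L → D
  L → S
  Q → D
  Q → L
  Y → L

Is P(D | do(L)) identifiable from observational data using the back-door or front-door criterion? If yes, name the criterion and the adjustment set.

P(D|do(L)): backdoor, adjust for {Q}.

desc(L)\{L}={D,K,S}; candidates ⊆ {Q,Y}.
size 0: {}; under {} L still reaches {D,K,Q,Y} ∋ D.
{Q}: L⊥D given {Q} in G with L→· removed — back-door holds.
P(D|do(L)) = Σ_{Q} P(D|L,Q)·P(Q).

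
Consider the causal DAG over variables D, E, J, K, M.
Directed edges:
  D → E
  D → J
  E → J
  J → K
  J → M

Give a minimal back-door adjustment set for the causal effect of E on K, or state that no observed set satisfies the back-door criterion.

desc(E)\{E}={J,K,M}; candidates ⊆ {D}.
size 0: {}; under {} E still reaches {D,J,K,M} ∋ K.
{D}: E⊥K given {D} in G with E→· removed — back-door holds.

E→K: minimal back-door set {D}.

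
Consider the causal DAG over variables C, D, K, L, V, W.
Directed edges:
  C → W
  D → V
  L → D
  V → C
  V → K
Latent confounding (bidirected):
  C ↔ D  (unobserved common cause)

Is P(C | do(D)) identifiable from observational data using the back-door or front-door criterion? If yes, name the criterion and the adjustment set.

P(C|do(D)): frontdoor, adjust for {V}.

desc(D)\{D}={C,K,V,W}; candidates ⊆ {L}.
D↔C: latent back-door arc(s) into D.
size 0: {}; under {} D still reaches {C,L,W} ∋ C.
size 1: {L}; under {L} D still reaches {C,W} ∋ C.
D↔C cannot be blocked by any observed set — no back-door set.
{V}: (i) intercepts every directed D→C path; (ii) no back-door D→{V}; (iii) {D} blocks every back-door {V}→C. Front-door holds.
P(C|do(D)) = Σ_{V} P(V|D) Σ_{D'} P(C|V,D')P(D').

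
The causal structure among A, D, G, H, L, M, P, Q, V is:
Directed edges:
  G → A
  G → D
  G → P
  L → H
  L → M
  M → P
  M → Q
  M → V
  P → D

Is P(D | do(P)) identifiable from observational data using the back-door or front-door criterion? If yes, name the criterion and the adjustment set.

desc(P)\{P}={D}; candidates ⊆ {A,G,H,L,M,Q,V}.
size 0: {}; under {} P still reaches {A,D,G,H,L,M,Q,V} ∋ D.
{G}: P⊥D given {G} in G with P→· removed — back-door holds.
P(D|do(P)) = Σ_{G} P(D|P,G)·P(G).

P(D|do(P)): backdoor, adjust for {G}.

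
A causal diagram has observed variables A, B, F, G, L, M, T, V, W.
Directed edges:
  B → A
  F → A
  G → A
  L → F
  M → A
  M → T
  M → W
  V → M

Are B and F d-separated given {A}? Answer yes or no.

Bayes-Ball from B | {A} reaches {F,G,L,M,T,V,W}.
F ∈ reach(B|{A}) ⇒ B ⊥̸ F | {A}.

No — B and F are d-connected given {A}.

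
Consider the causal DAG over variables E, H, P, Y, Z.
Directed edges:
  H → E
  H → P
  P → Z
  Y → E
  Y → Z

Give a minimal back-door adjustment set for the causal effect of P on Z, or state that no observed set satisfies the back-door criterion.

P→Z: minimal back-door set ∅.

desc(P)\{P}={Z}; candidates ⊆ {E,H,Y}.
∅: P⊥Z given ∅ in G with P→· removed — back-door holds.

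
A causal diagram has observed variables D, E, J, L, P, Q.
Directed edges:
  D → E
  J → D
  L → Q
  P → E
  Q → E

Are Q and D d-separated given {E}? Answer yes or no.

No — Q and D are d-connected given {E}.

Bayes-Ball from Q | {E} reaches {D,J,L,P}.
D ∈ reach(Q|{E}) ⇒ Q ⊥̸ D | {E}.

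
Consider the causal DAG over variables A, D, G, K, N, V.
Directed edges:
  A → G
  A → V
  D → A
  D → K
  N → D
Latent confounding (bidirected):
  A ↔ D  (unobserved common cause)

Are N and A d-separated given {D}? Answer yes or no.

Bayes-Ball from N | {D} reaches {A,G,V}.
A ∈ reach(N|{D}) ⇒ N ⊥̸ A | {D}.

No — N and A are d-connected given {D}.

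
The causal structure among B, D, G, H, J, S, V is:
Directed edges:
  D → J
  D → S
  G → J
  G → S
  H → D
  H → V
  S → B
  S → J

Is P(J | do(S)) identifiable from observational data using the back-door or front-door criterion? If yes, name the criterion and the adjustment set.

P(J|do(S)): backdoor, adjust for {D, G}.

desc(S)\{S}={B,J}; candidates ⊆ {D,G,H,V}.
size 0: {}; under {} S still reaches {D,G,H,J,V} ∋ J.
size 1: {D}, {G}, {H} …(+1); under {D} S still reaches {G,J} ∋ J.
{D,G}: S⊥J given {D,G} in G with S→· removed — back-door holds.
P(J|do(S)) = Σ_{D,G} P(J|S,D,G)·P(D,G).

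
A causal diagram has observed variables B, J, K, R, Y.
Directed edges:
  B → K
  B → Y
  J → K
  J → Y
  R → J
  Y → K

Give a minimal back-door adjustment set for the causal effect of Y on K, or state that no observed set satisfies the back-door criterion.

desc(Y)\{Y}={K}; candidates ⊆ {B,J,R}.
size 0: {}; under {} Y still reaches {B,J,K,R} ∋ K.
size 1: {B}, {J}, {R}; under {B} Y still reaches {J,K,R} ∋ K.
{B,J}: Y⊥K given {B,J} in G with Y→· removed — back-door holds.

Y→K: minimal back-door set {B, J}.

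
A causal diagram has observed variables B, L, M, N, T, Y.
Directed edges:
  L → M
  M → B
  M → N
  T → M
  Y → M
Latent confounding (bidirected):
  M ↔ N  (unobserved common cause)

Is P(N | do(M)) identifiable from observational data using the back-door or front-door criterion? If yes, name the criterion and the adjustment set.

desc(M)\{M}={B,N}; candidates ⊆ {L,T,Y}.
M↔N: latent back-door arc(s) into M.
size 0: {}; under {} M still reaches {L,N,T,Y} ∋ N.
size 1: {L}, {T}, {Y}; under {L} M still reaches {N,T,Y} ∋ N.
size 2: {L,T}, {L,Y}, {T,Y}; under {L,T} M still reaches {N,Y} ∋ N.
M↔N cannot be blocked by any observed set — no back-door set.
No mediator lies on a directed M→…→N path.
Neither criterion identifies P(N|do(M)) in this graph.

P(N|do(M)): not identifiable (no BD/FD set).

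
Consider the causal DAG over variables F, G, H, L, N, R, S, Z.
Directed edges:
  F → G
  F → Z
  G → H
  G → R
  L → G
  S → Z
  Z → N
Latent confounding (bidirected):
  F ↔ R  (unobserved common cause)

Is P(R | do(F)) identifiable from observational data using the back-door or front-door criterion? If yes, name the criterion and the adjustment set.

desc(F)\{F}={G,H,N,R,Z}; candidates ⊆ {L,S}.
F↔R: latent back-door arc(s) into F.
size 0: {}; under {} F still reaches {R} ∋ R.
size 1: {L}, {S}; under {L} F still reaches {R} ∋ R.
size 2: {L,S}; under {L,S} F still reaches {R} ∋ R.
F↔R cannot be blocked by any observed set — no back-door set.
{G}: (i) intercepts every directed F→R path; (ii) no back-door F→{G}; (iii) {F} blocks every back-door {G}→R. Front-door holds.
P(R|do(F)) = Σ_{G} P(G|F) Σ_{F'} P(R|G,F')P(F').

P(R|do(F)): frontdoor, adjust for {G}.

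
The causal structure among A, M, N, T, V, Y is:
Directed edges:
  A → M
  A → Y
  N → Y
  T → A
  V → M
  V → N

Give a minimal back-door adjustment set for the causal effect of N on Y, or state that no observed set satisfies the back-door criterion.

N→Y: minimal back-door set ∅.

desc(N)\{N}={Y}; candidates ⊆ {A,M,T,V}.
∅: N⊥Y given ∅ in G with N→· removed — back-door holds.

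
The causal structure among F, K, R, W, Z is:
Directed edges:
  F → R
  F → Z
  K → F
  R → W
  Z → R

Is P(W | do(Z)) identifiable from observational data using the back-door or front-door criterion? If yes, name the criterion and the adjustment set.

P(W|do(Z)): backdoor, adjust for {F}.

desc(Z)\{Z}={R,W}; candidates ⊆ {F,K}.
size 0: {}; under {} Z still reaches {F,K,R,W} ∋ W.
{F}: Z⊥W given {F} in G with Z→· removed — back-door holds.
P(W|do(Z)) = Σ_{F} P(W|Z,F)·P(F).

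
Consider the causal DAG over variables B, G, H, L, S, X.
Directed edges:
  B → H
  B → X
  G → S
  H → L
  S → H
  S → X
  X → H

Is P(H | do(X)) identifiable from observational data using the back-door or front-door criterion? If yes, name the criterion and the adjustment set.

desc(X)\{X}={H,L}; candidates ⊆ {B,G,S}.
size 0: {}; under {} X still reaches {B,G,H,L,S} ∋ H.
size 1: {B}, {G}, {S}; under {B} X still reaches {G,H,L,S} ∋ H.
{B,S}: X⊥H given {B,S} in G with X→· removed — back-door holds.
P(H|do(X)) = Σ_{B,S} P(H|X,B,S)·P(B,S).

P(H|do(X)): backdoor, adjust for {B, S}.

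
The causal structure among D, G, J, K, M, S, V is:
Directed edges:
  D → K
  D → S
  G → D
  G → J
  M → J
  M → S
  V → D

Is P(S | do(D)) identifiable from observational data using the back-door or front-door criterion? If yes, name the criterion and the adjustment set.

P(S|do(D)): backdoor, adjust for ∅.

desc(D)\{D}={K,S}; candidates ⊆ {G,J,M,V}.
∅: D⊥S given ∅ in G with D→· removed — back-door holds.
P(S|do(D)) = P(S|D) — no adjustment needed.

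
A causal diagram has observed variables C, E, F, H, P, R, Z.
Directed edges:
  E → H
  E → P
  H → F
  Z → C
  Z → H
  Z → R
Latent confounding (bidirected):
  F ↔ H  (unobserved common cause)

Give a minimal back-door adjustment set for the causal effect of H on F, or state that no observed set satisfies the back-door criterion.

H→F: no observed back-door set.

desc(H)\{H}={F}; candidates ⊆ {C,E,P,R,Z}.
H↔F: latent back-door arc(s) into H.
size 0: {}; under {} H still reaches {C,E,F,P,R,Z} ∋ F.
size 1: {C}, {E}, {P} …(+2); under {C} H still reaches {E,F,P,R,Z} ∋ F.
size 2: {C,E}, {C,P}, {C,R} …(+7); under {C,E} H still reaches {F,R,Z} ∋ F.
H↔F cannot be blocked by any observed set — no back-door set.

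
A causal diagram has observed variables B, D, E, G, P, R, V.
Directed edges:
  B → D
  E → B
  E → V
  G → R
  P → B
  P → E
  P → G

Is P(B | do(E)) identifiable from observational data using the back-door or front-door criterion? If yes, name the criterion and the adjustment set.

desc(E)\{E}={B,D,V}; candidates ⊆ {G,P,R}.
size 0: {}; under {} E still reaches {B,D,G,P,R} ∋ B.
{P}: E⊥B given {P} in G with E→· removed — back-door holds.
P(B|do(E)) = Σ_{P} P(B|E,P)·P(P).

P(B|do(E)): backdoor, adjust for {P}.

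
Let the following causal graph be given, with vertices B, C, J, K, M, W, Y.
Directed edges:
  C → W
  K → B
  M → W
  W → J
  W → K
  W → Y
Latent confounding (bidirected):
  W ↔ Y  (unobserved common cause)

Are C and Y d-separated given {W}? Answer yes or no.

Bayes-Ball from C | {W} reaches {M,Y}.
Y ∈ reach(C|{W}) ⇒ C ⊥̸ Y | {W}.

No — C and Y are d-connected given {W}.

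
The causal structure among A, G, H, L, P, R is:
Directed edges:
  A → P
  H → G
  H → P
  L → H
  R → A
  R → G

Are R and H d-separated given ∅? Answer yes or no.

Bayes-Ball from R | ∅ reaches {A,G,P}.
H ∉ reach(R|∅) ⇒ R ⊥ H | ∅.

Yes — R ⊥ H | ∅.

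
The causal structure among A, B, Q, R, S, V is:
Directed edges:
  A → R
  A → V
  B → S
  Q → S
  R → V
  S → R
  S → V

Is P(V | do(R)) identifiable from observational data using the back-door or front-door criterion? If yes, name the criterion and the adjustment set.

desc(R)\{R}={V}; candidates ⊆ {A,B,Q,S}.
size 0: {}; under {} R still reaches {A,B,Q,S,V} ∋ V.
size 1: {A}, {B}, {Q} …(+1); under {A} R still reaches {B,Q,S,V} ∋ V.
{A,S}: R⊥V given {A,S} in G with R→· removed — back-door holds.
P(V|do(R)) = Σ_{A,S} P(V|R,A,S)·P(A,S).

P(V|do(R)): backdoor, adjust for {A, S}.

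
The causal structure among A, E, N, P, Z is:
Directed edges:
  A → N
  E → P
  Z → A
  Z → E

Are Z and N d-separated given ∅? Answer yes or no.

Bayes-Ball from Z | ∅ reaches {A,E,N,P}.
N ∈ reach(Z|∅) ⇒ Z ⊥̸ N | ∅.

No — Z and N are d-connected given ∅.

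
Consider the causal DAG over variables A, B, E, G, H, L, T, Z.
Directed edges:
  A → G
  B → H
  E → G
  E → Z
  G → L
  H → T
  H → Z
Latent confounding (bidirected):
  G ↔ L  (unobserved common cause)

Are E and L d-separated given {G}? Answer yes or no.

Bayes-Ball from E | {G} reaches {A,L,Z}.
L ∈ reach(E|{G}) ⇒ E ⊥̸ L | {G}.

No — E and L are d-connected given {G}.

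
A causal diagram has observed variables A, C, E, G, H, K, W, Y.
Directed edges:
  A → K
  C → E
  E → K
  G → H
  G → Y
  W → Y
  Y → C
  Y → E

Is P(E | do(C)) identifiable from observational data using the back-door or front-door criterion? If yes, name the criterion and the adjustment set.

P(E|do(C)): backdoor, adjust for {Y}.

desc(C)\{C}={E,K}; candidates ⊆ {A,G,H,W,Y}.
size 0: {}; under {} C still reaches {E,G,H,K,W,Y} ∋ E.
{Y}: C⊥E given {Y} in G with C→· removed — back-door holds.
P(E|do(C)) = Σ_{Y} P(E|C,Y)·P(Y).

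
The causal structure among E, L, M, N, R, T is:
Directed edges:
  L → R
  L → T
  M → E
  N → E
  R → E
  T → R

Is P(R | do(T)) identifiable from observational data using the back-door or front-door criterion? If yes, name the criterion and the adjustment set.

P(R|do(T)): backdoor, adjust for {L}.

desc(T)\{T}={E,R}; candidates ⊆ {L,M,N}.
size 0: {}; under {} T still reaches {E,L,R} ∋ R.
{L}: T⊥R given {L} in G with T→· removed — back-door holds.
P(R|do(T)) = Σ_{L} P(R|T,L)·P(L).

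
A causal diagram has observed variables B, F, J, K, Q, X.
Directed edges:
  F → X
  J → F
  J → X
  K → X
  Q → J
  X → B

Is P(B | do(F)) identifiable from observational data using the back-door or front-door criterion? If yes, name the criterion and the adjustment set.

P(B|do(F)): backdoor, adjust for {J}.

desc(F)\{F}={B,X}; candidates ⊆ {J,K,Q}.
size 0: {}; under {} F still reaches {B,J,Q,X} ∋ B.
{J}: F⊥B given {J} in G with F→· removed — back-door holds.
P(B|do(F)) = Σ_{J} P(B|F,J)·P(J).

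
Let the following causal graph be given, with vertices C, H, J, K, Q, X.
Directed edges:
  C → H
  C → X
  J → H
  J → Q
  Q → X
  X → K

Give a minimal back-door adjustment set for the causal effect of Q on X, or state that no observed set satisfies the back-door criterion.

Q→X: minimal back-door set ∅.

desc(Q)\{Q}={K,X}; candidates ⊆ {C,H,J}.
∅: Q⊥X given ∅ in G with Q→· removed — back-door holds.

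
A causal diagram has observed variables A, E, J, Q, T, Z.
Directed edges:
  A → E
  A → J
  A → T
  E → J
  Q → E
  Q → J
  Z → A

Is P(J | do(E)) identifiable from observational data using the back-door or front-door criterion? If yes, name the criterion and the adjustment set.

desc(E)\{E}={J}; candidates ⊆ {A,Q,T,Z}.
size 0: {}; under {} E still reaches {A,J,Q,T,Z} ∋ J.
size 1: {A}, {Q}, {T} …(+1); under {A} E still reaches {J,Q} ∋ J.
{A,Q}: E⊥J given {A,Q} in G with E→· removed — back-door holds.
P(J|do(E)) = Σ_{A,Q} P(J|E,A,Q)·P(A,Q).

P(J|do(E)): backdoor, adjust for {A, Q}.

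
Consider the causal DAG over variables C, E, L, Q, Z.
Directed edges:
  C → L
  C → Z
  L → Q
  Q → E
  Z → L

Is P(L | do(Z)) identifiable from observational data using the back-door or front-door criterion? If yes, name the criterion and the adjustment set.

P(L|do(Z)): backdoor, adjust for {C}.

desc(Z)\{Z}={E,L,Q}; candidates ⊆ {C}.
size 0: {}; under {} Z still reaches {C,E,L,Q} ∋ L.
{C}: Z⊥L given {C} in G with Z→· removed — back-door holds.
P(L|do(Z)) = Σ_{C} P(L|Z,C)·P(C).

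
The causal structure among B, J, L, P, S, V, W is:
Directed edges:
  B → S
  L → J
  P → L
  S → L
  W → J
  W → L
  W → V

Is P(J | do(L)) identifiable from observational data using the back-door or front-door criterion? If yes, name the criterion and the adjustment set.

P(J|do(L)): backdoor, adjust for {W}.

desc(L)\{L}={J}; candidates ⊆ {B,P,S,V,W}.
size 0: {}; under {} L still reaches {B,J,P,S,V,W} ∋ J.
{W}: L⊥J given {W} in G with L→· removed — back-door holds.
P(J|do(L)) = Σ_{W} P(J|L,W)·P(W).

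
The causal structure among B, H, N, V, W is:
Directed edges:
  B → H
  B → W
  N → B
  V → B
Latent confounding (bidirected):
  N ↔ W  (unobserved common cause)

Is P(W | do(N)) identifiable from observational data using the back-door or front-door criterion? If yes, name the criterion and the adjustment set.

P(W|do(N)): frontdoor, adjust for {B}.

desc(N)\{N}={B,H,W}; candidates ⊆ {V}.
N↔W: latent back-door arc(s) into N.
size 0: {}; under {} N still reaches {W} ∋ W.
size 1: {V}; under {V} N still reaches {W} ∋ W.
N↔W cannot be blocked by any observed set — no back-door set.
{B}: (i) intercepts every directed N→W path; (ii) no back-door N→{B}; (iii) {N} blocks every back-door {B}→W. Front-door holds.
P(W|do(N)) = Σ_{B} P(B|N) Σ_{N'} P(W|B,N')P(N').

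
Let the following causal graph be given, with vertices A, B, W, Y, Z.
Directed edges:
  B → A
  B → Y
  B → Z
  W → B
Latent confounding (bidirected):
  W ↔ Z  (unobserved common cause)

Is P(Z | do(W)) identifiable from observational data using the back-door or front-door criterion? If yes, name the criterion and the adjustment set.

desc(W)\{W}={A,B,Y,Z}; candidates ⊆ {—}.
W↔Z: latent back-door arc(s) into W.
size 0: {}; under {} W still reaches {Z} ∋ Z.
W↔Z cannot be blocked by any observed set — no back-door set.
{B}: (i) intercepts every directed W→Z path; (ii) no back-door W→{B}; (iii) {W} blocks every back-door {B}→Z. Front-door holds.
P(Z|do(W)) = Σ_{B} P(B|W) Σ_{W'} P(Z|B,W')P(W').

P(Z|do(W)): frontdoor, adjust for {B}.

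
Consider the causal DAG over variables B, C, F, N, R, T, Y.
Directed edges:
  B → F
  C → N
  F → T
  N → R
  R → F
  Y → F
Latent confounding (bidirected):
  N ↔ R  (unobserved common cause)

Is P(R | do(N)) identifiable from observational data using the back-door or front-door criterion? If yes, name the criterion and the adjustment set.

desc(N)\{N}={F,R,T}; candidates ⊆ {B,C,Y}.
N↔R: latent back-door arc(s) into N.
size 0: {}; under {} N still reaches {C,F,R,T} ∋ R.
size 1: {B}, {C}, {Y}; under {B} N still reaches {C,F,R,T} ∋ R.
size 2: {B,C}, {B,Y}, {C,Y}; under {B,C} N still reaches {F,R,T} ∋ R.
N↔R cannot be blocked by any observed set — no back-door set.
No mediator lies on a directed N→…→R path.
Neither criterion identifies P(R|do(N)) in this graph.

P(R|do(N)): not identifiable (no BD/FD set).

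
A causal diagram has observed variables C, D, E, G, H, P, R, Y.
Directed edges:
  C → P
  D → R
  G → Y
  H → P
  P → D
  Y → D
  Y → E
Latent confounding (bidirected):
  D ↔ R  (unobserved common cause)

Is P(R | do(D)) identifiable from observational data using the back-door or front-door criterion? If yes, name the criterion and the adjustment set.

desc(D)\{D}={R}; candidates ⊆ {C,E,G,H,P,Y}.
D↔R: latent back-door arc(s) into D.
size 0: {}; under {} D still reaches {C,E,G,H,P,R,Y} ∋ R.
size 1: {C}, {E}, {G} …(+3); under {C} D still reaches {E,G,H,P,R,Y} ∋ R.
size 2: {C,E}, {C,G}, {C,H} …(+12); under {C,E} D still reaches {G,H,P,R,Y} ∋ R.
D↔R cannot be blocked by any observed set — no back-door set.
No mediator lies on a directed D→…→R path.
Neither criterion identifies P(R|do(D)) in this graph.

P(R|do(D)): not identifiable (no BD/FD set).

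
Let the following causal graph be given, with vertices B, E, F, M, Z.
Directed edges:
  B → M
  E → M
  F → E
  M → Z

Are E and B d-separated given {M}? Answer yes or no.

No — E and B are d-connected given {M}.

Bayes-Ball from E | {M} reaches {B,F}.
B ∈ reach(E|{M}) ⇒ E ⊥̸ B | {M}.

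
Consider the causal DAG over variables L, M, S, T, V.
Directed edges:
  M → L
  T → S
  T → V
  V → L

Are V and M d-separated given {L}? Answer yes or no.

No — V and M are d-connected given {L}.

Bayes-Ball from V | {L} reaches {M,S,T}.
M ∈ reach(V|{L}) ⇒ V ⊥̸ M | {L}.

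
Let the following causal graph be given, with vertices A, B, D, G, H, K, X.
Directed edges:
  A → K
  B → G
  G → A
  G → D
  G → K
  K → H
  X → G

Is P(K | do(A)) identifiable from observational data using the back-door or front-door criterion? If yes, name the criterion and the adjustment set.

P(K|do(A)): backdoor, adjust for {G}.

desc(A)\{A}={H,K}; candidates ⊆ {B,D,G,X}.
size 0: {}; under {} A still reaches {B,D,G,H,K,X} ∋ K.
{G}: A⊥K given {G} in G with A→· removed — back-door holds.
P(K|do(A)) = Σ_{G} P(K|A,G)·P(G).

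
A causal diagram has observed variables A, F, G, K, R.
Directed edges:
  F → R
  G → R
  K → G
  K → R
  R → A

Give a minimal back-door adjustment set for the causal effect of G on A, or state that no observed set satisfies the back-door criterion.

desc(G)\{G}={A,R}; candidates ⊆ {F,K}.
size 0: {}; under {} G still reaches {A,K,R} ∋ A.
{K}: G⊥A given {K} in G with G→· removed — back-door holds.

G→A: minimal back-door set {K}.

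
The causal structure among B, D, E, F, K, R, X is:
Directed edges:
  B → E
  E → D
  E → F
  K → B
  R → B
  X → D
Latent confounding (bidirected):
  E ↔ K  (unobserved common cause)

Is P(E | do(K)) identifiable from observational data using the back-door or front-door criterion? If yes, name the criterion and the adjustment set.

desc(K)\{K}={B,D,E,F}; candidates ⊆ {R,X}.
K↔E: latent back-door arc(s) into K.
size 0: {}; under {} K still reaches {D,E,F} ∋ E.
size 1: {R}, {X}; under {R} K still reaches {D,E,F} ∋ E.
size 2: {R,X}; under {R,X} K still reaches {D,E,F} ∋ E.
K↔E cannot be blocked by any observed set — no back-door set.
{B}: (i) intercepts every directed K→E path; (ii) no back-door K→{B}; (iii) {K} blocks every back-door {B}→E. Front-door holds.
P(E|do(K)) = Σ_{B} P(B|K) Σ_{K'} P(E|B,K')P(K').

P(E|do(K)): frontdoor, adjust for {B}.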